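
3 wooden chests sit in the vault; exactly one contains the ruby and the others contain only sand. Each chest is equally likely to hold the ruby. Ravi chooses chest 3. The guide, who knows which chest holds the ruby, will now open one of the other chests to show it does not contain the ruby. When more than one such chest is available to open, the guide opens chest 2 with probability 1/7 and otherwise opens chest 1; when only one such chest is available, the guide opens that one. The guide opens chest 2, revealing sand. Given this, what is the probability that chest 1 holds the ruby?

Apply Bayes' rule, conditioning on where the ruby actually is.
If it is in chest 1 (prior 1/3): only chest 2 is available, probability 1; weight (1/3)·1 = 1/3.
If it is in chest 2 (prior 1/3): the guide opened chest 2, so this case is ruled out; weight (1/3)·0 = 0.
If it is in chest 3 (prior 1/3): chest 2 is available, opened with probability 1/7; weight (1/3)·(1/7) = 1/21.
The weights sum to 8/21.
So P(the ruby in chest 1 | the guide opened chest 2) = (1/3) / (8/21) = 7/8.

7/8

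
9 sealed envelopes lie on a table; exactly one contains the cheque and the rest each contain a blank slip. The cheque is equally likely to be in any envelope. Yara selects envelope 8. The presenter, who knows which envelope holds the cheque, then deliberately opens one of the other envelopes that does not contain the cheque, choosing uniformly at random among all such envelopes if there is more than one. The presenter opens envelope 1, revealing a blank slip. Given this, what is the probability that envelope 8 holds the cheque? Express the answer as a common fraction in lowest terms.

Consider each possible location of the cheque in turn.
If it is in envelope 1 (prior 1/9): the presenter opened envelope 1, so this case is ruled out; weight (1/9)·0 = 0.
If it is in any of envelopes 2, 3, 4, 5, 6, 7, and 9 (prior 1/9 each): the presenter has 7 equally likely choices, so probability 1/7; weight (1/9)·(1/7) = 1/63 each.
If it is in envelope 8 (prior 1/9): the presenter has 8 equally likely choices, so probability 1/8; weight (1/9)·(1/8) = 1/72.
The weights sum to 1/8.
So P(the cheque in envelope 8 | the presenter opened envelope 1) = (1/72) / (1/8) = 1/9.

1/9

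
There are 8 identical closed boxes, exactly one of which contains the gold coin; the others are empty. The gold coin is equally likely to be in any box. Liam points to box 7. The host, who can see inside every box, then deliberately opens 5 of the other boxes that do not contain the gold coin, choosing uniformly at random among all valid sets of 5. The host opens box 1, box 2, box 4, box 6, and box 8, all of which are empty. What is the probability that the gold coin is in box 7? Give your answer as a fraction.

Apply Bayes' rule, conditioning on where the gold coin actually is.
If it is in any of boxes 1, 2, 4, 6, and 8 (prior 1/8 each): that box was opened and seen not to hold the prize — ruled out; weight (1/8)·0 = 0 each.
If it is in either of boxes 3 and 5 (prior 1/8 each): the host has 6 equally likely choices, so probability 1/6; weight (1/8)·(1/6) = 1/48 each.
If it is in box 7 (prior 1/8): the host has 21 equally likely choices, so probability 1/21; weight (1/8)·(1/21) = 1/168.
The weights sum to 1/21.
So P(the gold coin in box 7 | the host opened box 1, box 2, box 4, box 6, and box 8) = (1/168) / (1/21) = 1/8.

1/8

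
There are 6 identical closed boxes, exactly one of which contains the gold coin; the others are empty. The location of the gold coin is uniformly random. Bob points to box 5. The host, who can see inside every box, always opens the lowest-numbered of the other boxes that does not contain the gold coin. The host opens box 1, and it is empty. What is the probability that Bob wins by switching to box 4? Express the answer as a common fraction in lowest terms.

Apply Bayes' rule, conditioning on where the gold coin actually is.
If it is in box 1 (prior 1/6): the host opened box 1, so this case is ruled out; weight (1/6)·0 = 0.
If it is in any of boxes 2, 3, 4, 5, and 6 (prior 1/6 each): box 1 is the lowest-numbered option available, probability 1; weight (1/6)·1 = 1/6 each.
The weights sum to 5/6.
So P(the gold coin in box 4 | the host opened box 1) = (1/6) / (5/6) = 1/5.

1/5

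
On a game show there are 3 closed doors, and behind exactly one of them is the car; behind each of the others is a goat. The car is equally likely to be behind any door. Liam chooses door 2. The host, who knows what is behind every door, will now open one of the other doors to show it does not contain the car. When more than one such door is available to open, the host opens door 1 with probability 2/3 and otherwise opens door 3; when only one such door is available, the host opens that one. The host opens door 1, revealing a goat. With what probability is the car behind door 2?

Condition on the true location of the car.
If it is behind door 1 (prior 1/3): the host opened door 1, so this case is ruled out; weight (1/3)·0 = 0.
If it is behind door 2 (prior 1/3): door 1 is available, opened with probability 2/3; weight (1/3)·(2/3) = 2/9.
If it is behind door 3 (prior 1/3): only door 1 is available, probability 1; weight (1/3)·1 = 1/3.
The weights sum to 5/9.
So P(the car behind door 2 | the host opened door 1) = (2/9) / (5/9) = 2/5.

2/5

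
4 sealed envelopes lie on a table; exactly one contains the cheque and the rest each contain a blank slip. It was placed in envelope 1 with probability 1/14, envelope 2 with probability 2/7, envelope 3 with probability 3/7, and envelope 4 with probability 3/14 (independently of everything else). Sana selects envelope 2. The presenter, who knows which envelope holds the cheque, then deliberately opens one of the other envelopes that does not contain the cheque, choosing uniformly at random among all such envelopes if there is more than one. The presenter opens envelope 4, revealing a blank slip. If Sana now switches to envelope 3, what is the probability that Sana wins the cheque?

Apply Bayes' rule, conditioning on where the cheque actually is.
If it is in envelope 1 (prior 1/14): the presenter has 2 equally likely choices, so probability 1/2; weight (1/14)·(1/2) = 1/28.
If it is in envelope 2 (prior 2/7): the presenter has 3 equally likely choices, so probability 1/3; weight (2/7)·(1/3) = 2/21.
If it is in envelope 3 (prior 3/7): the presenter has 2 equally likely choices, so probability 1/2; weight (3/7)·(1/2) = 3/14.
If it is in envelope 4 (prior 3/14): the presenter opened envelope 4, so this case is ruled out; weight (3/14)·0 = 0.
The weights sum to 29/84.
So P(the cheque in envelope 3 | the presenter opened envelope 4) = (3/14) / (29/84) = 18/29.

18/29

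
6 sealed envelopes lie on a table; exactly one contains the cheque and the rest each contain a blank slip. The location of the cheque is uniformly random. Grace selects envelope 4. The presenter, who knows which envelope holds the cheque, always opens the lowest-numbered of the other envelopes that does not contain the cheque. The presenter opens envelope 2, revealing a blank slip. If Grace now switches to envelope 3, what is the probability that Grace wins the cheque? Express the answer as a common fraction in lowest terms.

0

Condition on the true location of the cheque.
If it is in envelope 1 (prior 1/6): envelope 2 is the lowest-numbered option available, probability 1; weight (1/6)·1 = 1/6.
If it is in envelope 2 (prior 1/6): the presenter opened envelope 2, so this case is ruled out; weight (1/6)·0 = 0.
If it is in any of envelopes 3, 4, 5, and 6 (prior 1/6 each): the presenter would have opened envelope 1 instead, probability 0; weight (1/6)·0 = 0 each.
The weights sum to 1/6.
So P(the cheque in envelope 3 | the presenter opened envelope 2) = 0 / (1/6) = 0.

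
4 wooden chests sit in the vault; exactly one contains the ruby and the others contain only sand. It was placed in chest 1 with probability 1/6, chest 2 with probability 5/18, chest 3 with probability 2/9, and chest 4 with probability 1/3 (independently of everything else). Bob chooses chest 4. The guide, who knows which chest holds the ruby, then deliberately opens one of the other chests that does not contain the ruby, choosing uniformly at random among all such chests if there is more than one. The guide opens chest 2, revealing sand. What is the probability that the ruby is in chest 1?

Condition on the true location of the ruby.
If it is in chest 1 (prior 1/6): the guide has 2 equally likely choices, so probability 1/2; weight (1/6)·(1/2) = 1/12.
If it is in chest 2 (prior 5/18): the guide opened chest 2, so this case is ruled out; weight (5/18)·0 = 0.
If it is in chest 3 (prior 2/9): the guide has 2 equally likely choices, so probability 1/2; weight (2/9)·(1/2) = 1/9.
If it is in chest 4 (prior 1/3): the guide has 3 equally likely choices, so probability 1/3; weight (1/3)·(1/3) = 1/9.
The weights sum to 11/36.
So P(the ruby in chest 1 | the guide opened chest 2) = (1/12) / (11/36) = 3/11.

3/11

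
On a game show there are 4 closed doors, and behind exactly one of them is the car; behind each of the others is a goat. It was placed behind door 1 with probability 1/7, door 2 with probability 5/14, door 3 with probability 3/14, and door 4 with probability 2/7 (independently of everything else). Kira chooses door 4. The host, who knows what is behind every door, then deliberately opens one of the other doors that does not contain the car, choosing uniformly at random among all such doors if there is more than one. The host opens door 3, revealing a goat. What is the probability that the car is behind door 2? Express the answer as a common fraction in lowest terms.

Apply Bayes' rule, conditioning on where the car actually is.
If it is behind door 1 (prior 1/7): the host has 2 equally likely choices, so probability 1/2; weight (1/7)·(1/2) = 1/14.
If it is behind door 2 (prior 5/14): the host has 2 equally likely choices, so probability 1/2; weight (5/14)·(1/2) = 5/28.
If it is behind door 3 (prior 3/14): the host opened door 3, so this case is ruled out; weight (3/14)·0 = 0.
If it is behind door 4 (prior 2/7): the host has 3 equally likely choices, so probability 1/3; weight (2/7)·(1/3) = 2/21.
The weights sum to 29/84.
So P(the car behind door 2 | the host opened door 3) = (5/28) / (29/84) = 15/29.

15/29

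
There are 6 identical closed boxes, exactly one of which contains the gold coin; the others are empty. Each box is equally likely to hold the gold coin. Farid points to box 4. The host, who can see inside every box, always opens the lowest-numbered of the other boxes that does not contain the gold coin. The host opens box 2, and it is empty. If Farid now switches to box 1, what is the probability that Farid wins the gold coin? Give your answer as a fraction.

Consider each possible location of the gold coin in turn.
If it is in box 1 (prior 1/6): box 2 is the lowest-numbered option available, probability 1; weight (1/6)·1 = 1/6.
If it is in box 2 (prior 1/6): the host opened box 2, so this case is ruled out; weight (1/6)·0 = 0.
If it is in any of boxes 3, 4, 5, and 6 (prior 1/6 each): the host would have opened box 1 instead, probability 0; weight (1/6)·0 = 0 each.
The weights sum to 1/6.
So P(the gold coin in box 1 | the host opened box 2) = (1/6) / (1/6) = 1.

1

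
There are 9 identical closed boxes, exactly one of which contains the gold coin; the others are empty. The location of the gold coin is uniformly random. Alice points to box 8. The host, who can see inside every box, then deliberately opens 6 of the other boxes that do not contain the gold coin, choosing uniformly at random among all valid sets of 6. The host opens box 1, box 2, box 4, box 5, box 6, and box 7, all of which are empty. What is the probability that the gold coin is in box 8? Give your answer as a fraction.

1/9

Apply Bayes' rule, conditioning on where the gold coin actually is.
If it is in any of boxes 1, 2, 4, 5, 6, and 7 (prior 1/9 each): that box was opened and seen not to hold the prize — ruled out; weight (1/9)·0 = 0 each.
If it is in either of boxes 3 and 9 (prior 1/9 each): the host has 7 equally likely choices, so probability 1/7; weight (1/9)·(1/7) = 1/63 each.
If it is in box 8 (prior 1/9): the host has 28 equally likely choices, so probability 1/28; weight (1/9)·(1/28) = 1/252.
The weights sum to 1/28.
So P(the gold coin in box 8 | the host opened box 1, box 2, box 4, box 5, box 6, and box 7) = (1/252) / (1/28) = 1/9.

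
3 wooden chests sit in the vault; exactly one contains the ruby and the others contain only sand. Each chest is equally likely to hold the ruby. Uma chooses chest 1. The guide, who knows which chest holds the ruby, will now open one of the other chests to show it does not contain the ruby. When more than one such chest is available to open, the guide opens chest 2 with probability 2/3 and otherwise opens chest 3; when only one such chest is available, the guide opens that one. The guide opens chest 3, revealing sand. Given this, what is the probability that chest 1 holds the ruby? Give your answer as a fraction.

1/4

Condition on the true location of the ruby.
If it is in chest 1 (prior 1/3): chest 2 is available but not opened, probability 1/3; weight (1/3)·(1/3) = 1/9.
If it is in chest 2 (prior 1/3): only chest 3 is available, probability 1; weight (1/3)·1 = 1/3.
If it is in chest 3 (prior 1/3): the guide opened chest 3, so this case is ruled out; weight (1/3)·0 = 0.
The weights sum to 4/9.
So P(the ruby in chest 1 | the guide opened chest 3) = (1/9) / (4/9) = 1/4.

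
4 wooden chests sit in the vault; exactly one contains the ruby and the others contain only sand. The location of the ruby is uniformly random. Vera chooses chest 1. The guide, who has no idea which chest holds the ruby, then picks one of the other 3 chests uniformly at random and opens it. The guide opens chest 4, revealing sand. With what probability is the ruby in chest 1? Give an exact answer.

1/3

Because the guide chose which chest to open without knowing where the ruby is, the choice is independent of the prize location. Learning that chest 4 does not hold the ruby simply rules out that one location and leaves the remaining 3 chests still equally likely by symmetry.
So P(the ruby in chest 1) = 1/3.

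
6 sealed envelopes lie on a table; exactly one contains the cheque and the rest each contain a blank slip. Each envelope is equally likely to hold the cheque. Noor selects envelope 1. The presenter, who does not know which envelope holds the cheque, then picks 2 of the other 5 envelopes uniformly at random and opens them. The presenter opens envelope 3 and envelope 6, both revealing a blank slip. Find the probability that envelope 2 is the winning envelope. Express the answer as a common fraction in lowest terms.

Condition on the true location of the cheque.
If it is in any of envelopes 1, 2, 4, and 5 (prior 1/6 each): the presenter picks exactly this set with probability 1/10 regardless, and none is the prize; weight (1/6)·(1/10) = 1/60 each.
If it is in either of envelopes 3 and 6 (prior 1/6 each): that envelope was opened and seen not to hold the prize — ruled out; weight (1/6)·0 = 0 each.
The weights sum to 1/15.
So P(the cheque in envelope 2 | the presenter opened envelope 3 and envelope 6) = (1/60) / (1/15) = 1/4.

1/4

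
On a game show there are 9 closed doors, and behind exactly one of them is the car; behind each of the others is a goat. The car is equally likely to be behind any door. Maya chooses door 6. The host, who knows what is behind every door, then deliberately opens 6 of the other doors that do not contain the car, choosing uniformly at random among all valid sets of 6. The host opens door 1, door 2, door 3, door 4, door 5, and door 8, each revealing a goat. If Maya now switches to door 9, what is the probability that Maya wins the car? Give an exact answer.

4/9

Consider each possible location of the car in turn.
If it is behind any of doors 1, 2, 3, 4, 5, and 8 (prior 1/9 each): that door was opened and seen not to hold the prize — ruled out; weight (1/9)·0 = 0 each.
If it is behind door 6 (prior 1/9): the host has 28 equally likely choices, so probability 1/28; weight (1/9)·(1/28) = 1/252.
If it is behind either of doors 7 and 9 (prior 1/9 each): the host has 7 equally likely choices, so probability 1/7; weight (1/9)·(1/7) = 1/63 each.
The weights sum to 1/28.
So P(the car behind door 9 | the host opened door 1, door 2, door 3, door 4, door 5, and door 8) = (1/63) / (1/28) = 4/9.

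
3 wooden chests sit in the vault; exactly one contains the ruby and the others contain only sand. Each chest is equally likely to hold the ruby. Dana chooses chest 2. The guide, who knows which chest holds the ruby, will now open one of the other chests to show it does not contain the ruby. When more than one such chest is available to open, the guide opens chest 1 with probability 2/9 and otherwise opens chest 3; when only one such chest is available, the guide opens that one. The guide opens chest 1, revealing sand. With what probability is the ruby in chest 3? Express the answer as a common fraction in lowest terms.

9/11

Consider each possible location of the ruby in turn.
If it is in chest 1 (prior 1/3): the guide opened chest 1, so this case is ruled out; weight (1/3)·0 = 0.
If it is in chest 2 (prior 1/3): chest 1 is available, opened with probability 2/9; weight (1/3)·(2/9) = 2/27.
If it is in chest 3 (prior 1/3): only chest 1 is available, probability 1; weight (1/3)·1 = 1/3.
The weights sum to 11/27.
So P(the ruby in chest 3 | the guide opened chest 1) = (1/3) / (11/27) = 9/11.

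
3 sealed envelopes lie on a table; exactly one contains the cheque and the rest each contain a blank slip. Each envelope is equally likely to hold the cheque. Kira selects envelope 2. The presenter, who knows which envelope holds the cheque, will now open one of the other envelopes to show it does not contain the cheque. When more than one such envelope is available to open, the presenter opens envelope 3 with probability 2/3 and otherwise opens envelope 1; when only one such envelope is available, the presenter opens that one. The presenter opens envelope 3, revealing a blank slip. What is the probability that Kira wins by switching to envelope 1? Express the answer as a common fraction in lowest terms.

3/5

Consider each possible location of the cheque in turn.
If it is in envelope 1 (prior 1/3): only envelope 3 is available, probability 1; weight (1/3)·1 = 1/3.
If it is in envelope 2 (prior 1/3): envelope 3 is available, opened with probability 2/3; weight (1/3)·(2/3) = 2/9.
If it is in envelope 3 (prior 1/3): the presenter opened envelope 3, so this case is ruled out; weight (1/3)·0 = 0.
The weights sum to 5/9.
So P(the cheque in envelope 1 | the presenter opened envelope 3) = (1/3) / (5/9) = 3/5.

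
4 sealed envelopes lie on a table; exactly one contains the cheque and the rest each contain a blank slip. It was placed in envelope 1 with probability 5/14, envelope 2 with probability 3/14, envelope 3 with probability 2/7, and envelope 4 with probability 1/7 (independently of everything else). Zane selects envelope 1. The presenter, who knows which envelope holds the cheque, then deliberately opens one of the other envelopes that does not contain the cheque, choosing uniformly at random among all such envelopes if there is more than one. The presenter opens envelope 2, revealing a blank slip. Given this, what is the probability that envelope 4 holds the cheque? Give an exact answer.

Condition on the true location of the cheque.
If it is in envelope 1 (prior 5/14): the presenter has 3 equally likely choices, so probability 1/3; weight (5/14)·(1/3) = 5/42.
If it is in envelope 2 (prior 3/14): the presenter opened envelope 2, so this case is ruled out; weight (3/14)·0 = 0.
If it is in envelope 3 (prior 2/7): the presenter has 2 equally likely choices, so probability 1/2; weight (2/7)·(1/2) = 1/7.
If it is in envelope 4 (prior 1/7): the presenter has 2 equally likely choices, so probability 1/2; weight (1/7)·(1/2) = 1/14.
The weights sum to 1/3.
So P(the cheque in envelope 4 | the presenter opened envelope 2) = (1/14) / (1/3) = 3/14.

3/14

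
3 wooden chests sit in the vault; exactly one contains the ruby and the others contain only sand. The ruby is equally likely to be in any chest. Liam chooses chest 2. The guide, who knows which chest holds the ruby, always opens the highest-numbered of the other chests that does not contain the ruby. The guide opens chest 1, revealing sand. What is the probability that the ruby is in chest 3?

Consider each possible location of the ruby in turn.
If it is in chest 1 (prior 1/3): the guide opened chest 1, so this case is ruled out; weight (1/3)·0 = 0.
If it is in chest 2 (prior 1/3): the guide would have opened chest 3 instead, probability 0; weight (1/3)·0 = 0.
If it is in chest 3 (prior 1/3): chest 1 is the highest-numbered option available, probability 1; weight (1/3)·1 = 1/3.
The weights sum to 1/3.
So P(the ruby in chest 3 | the guide opened chest 1) = (1/3) / (1/3) = 1.

1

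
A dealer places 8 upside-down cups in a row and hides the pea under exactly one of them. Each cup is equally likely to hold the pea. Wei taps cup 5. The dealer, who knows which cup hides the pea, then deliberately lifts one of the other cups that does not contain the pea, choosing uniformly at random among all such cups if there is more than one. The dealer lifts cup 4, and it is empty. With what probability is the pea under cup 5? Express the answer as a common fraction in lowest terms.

1/8

Consider each possible location of the pea in turn.
If it is under any of cups 1, 2, 3, 6, 7, and 8 (prior 1/8 each): the dealer has 6 equally likely choices, so probability 1/6; weight (1/8)·(1/6) = 1/48 each.
If it is under cup 4 (prior 1/8): the dealer opened cup 4, so this case is ruled out; weight (1/8)·0 = 0.
If it is under cup 5 (prior 1/8): the dealer has 7 equally likely choices, so probability 1/7; weight (1/8)·(1/7) = 1/56.
The weights sum to 1/7.
So P(the pea under cup 5 | the dealer opened cup 4) = (1/56) / (1/7) = 1/8.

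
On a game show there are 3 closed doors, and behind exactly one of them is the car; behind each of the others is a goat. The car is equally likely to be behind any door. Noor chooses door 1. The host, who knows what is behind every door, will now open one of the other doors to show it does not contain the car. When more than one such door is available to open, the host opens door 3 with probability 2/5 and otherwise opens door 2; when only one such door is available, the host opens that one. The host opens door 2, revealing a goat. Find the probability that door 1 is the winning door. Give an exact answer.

Apply Bayes' rule, conditioning on where the car actually is.
If it is behind door 1 (prior 1/3): door 3 is available but not opened, probability 3/5; weight (1/3)·(3/5) = 1/5.
If it is behind door 2 (prior 1/3): the host opened door 2, so this case is ruled out; weight (1/3)·0 = 0.
If it is behind door 3 (prior 1/3): only door 2 is available, probability 1; weight (1/3)·1 = 1/3.
The weights sum to 8/15.
So P(the car behind door 1 | the host opened door 2) = (1/5) / (8/15) = 3/8.

3/8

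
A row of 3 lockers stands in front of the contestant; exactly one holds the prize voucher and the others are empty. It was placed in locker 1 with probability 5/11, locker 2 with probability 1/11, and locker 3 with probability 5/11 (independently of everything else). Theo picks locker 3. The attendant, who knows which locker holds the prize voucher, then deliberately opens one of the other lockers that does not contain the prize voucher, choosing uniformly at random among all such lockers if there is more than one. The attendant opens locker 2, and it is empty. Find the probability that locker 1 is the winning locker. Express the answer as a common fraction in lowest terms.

2/3

Condition on the true location of the prize voucher.
If it is in locker 1 (prior 5/11): the attendant has no choice, probability 1; weight (5/11)·1 = 5/11.
If it is in locker 2 (prior 1/11): the attendant opened locker 2, so this case is ruled out; weight (1/11)·0 = 0.
If it is in locker 3 (prior 5/11): the attendant has 2 equally likely choices, so probability 1/2; weight (5/11)·(1/2) = 5/22.
The weights sum to 15/22.
So P(the prize voucher in locker 1 | the attendant opened locker 2) = (5/11) / (15/22) = 2/3.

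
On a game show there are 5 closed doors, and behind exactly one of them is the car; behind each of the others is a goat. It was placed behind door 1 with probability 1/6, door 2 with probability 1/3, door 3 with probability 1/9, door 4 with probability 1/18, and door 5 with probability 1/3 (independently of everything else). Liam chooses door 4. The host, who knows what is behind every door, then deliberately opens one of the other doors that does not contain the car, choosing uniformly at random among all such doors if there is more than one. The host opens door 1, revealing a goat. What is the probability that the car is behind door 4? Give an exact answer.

Consider each possible location of the car in turn.
If it is behind door 1 (prior 1/6): the host opened door 1, so this case is ruled out; weight (1/6)·0 = 0.
If it is behind either of doors 2 and 5 (prior 1/3 each): the host has 3 equally likely choices, so probability 1/3; weight (1/3)·(1/3) = 1/9 each.
If it is behind door 3 (prior 1/9): the host has 3 equally likely choices, so probability 1/3; weight (1/9)·(1/3) = 1/27.
If it is behind door 4 (prior 1/18): the host has 4 equally likely choices, so probability 1/4; weight (1/18)·(1/4) = 1/72.
The weights sum to 59/216.
So P(the car behind door 4 | the host opened door 1) = (1/72) / (59/216) = 3/59.

3/59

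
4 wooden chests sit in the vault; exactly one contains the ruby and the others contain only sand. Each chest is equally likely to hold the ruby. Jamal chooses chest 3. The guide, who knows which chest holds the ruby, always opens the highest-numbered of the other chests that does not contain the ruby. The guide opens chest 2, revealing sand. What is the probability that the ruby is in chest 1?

0

Apply Bayes' rule, conditioning on where the ruby actually is.
If it is in either of chests 1 and 3 (prior 1/4 each): the guide would have opened chest 4 instead, probability 0; weight (1/4)·0 = 0 each.
If it is in chest 2 (prior 1/4): the guide opened chest 2, so this case is ruled out; weight (1/4)·0 = 0.
If it is in chest 4 (prior 1/4): chest 2 is the highest-numbered option available, probability 1; weight (1/4)·1 = 1/4.
The weights sum to 1/4.
So P(the ruby in chest 1 | the guide opened chest 2) = 0 / (1/4) = 0.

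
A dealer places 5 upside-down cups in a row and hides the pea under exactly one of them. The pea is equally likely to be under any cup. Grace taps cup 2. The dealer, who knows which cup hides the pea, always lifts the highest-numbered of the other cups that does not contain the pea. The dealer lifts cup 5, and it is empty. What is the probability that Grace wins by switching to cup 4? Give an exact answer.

Apply Bayes' rule, conditioning on where the pea actually is.
If it is under any of cups 1, 2, 3, and 4 (prior 1/5 each): cup 5 is the highest-numbered option available, probability 1; weight (1/5)·1 = 1/5 each.
If it is under cup 5 (prior 1/5): the dealer opened cup 5, so this case is ruled out; weight (1/5)·0 = 0.
The weights sum to 4/5.
So P(the pea under cup 4 | the dealer opened cup 5) = (1/5) / (4/5) = 1/4.

1/4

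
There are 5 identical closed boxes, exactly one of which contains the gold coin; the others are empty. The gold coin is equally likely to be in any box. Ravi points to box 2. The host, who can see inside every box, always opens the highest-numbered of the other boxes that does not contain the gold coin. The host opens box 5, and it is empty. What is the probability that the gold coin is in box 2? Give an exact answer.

1/4

Consider each possible location of the gold coin in turn.
If it is in any of boxes 1, 2, 3, and 4 (prior 1/5 each): box 5 is the highest-numbered option available, probability 1; weight (1/5)·1 = 1/5 each.
If it is in box 5 (prior 1/5): the host opened box 5, so this case is ruled out; weight (1/5)·0 = 0.
The weights sum to 4/5.
So P(the gold coin in box 2 | the host opened box 5) = (1/5) / (4/5) = 1/4.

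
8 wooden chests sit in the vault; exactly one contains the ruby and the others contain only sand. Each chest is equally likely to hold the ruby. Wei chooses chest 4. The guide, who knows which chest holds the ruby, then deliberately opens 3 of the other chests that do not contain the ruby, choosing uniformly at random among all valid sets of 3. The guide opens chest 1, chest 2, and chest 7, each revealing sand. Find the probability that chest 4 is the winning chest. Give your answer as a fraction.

1/8

Consider each possible location of the ruby in turn.
If it is in any of chests 1, 2, and 7 (prior 1/8 each): that chest was opened and seen not to hold the prize — ruled out; weight (1/8)·0 = 0 each.
If it is in any of chests 3, 5, 6, and 8 (prior 1/8 each): the guide has 20 equally likely choices, so probability 1/20; weight (1/8)·(1/20) = 1/160 each.
If it is in chest 4 (prior 1/8): the guide has 35 equally likely choices, so probability 1/35; weight (1/8)·(1/35) = 1/280.
The weights sum to 1/35.
So P(the ruby in chest 4 | the guide opened chest 1, chest 2, and chest 7) = (1/280) / (1/35) = 1/8.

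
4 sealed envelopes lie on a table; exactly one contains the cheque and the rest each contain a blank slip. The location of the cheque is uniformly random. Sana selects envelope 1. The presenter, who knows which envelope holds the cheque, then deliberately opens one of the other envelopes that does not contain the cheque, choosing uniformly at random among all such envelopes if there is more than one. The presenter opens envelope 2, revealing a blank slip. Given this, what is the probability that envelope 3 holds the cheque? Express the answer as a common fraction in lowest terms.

3/8

Consider each possible location of the cheque in turn.
If it is in envelope 1 (prior 1/4): the presenter has 3 equally likely choices, so probability 1/3; weight (1/4)·(1/3) = 1/12.
If it is in envelope 2 (prior 1/4): the presenter opened envelope 2, so this case is ruled out; weight (1/4)·0 = 0.
If it is in either of envelopes 3 and 4 (prior 1/4 each): the presenter has 2 equally likely choices, so probability 1/2; weight (1/4)·(1/2) = 1/8 each.
The weights sum to 1/3.
So P(the cheque in envelope 3 | the presenter opened envelope 2) = (1/8) / (1/3) = 3/8.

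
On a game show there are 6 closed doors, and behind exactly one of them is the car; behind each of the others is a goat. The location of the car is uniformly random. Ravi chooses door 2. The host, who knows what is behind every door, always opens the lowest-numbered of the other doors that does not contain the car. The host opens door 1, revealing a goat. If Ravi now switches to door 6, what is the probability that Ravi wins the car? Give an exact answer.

1/5

Consider each possible location of the car in turn.
If it is behind door 1 (prior 1/6): the host opened door 1, so this case is ruled out; weight (1/6)·0 = 0.
If it is behind any of doors 2, 3, 4, 5, and 6 (prior 1/6 each): door 1 is the lowest-numbered option available, probability 1; weight (1/6)·1 = 1/6 each.
The weights sum to 5/6.
So P(the car behind door 6 | the host opened door 1) = (1/6) / (5/6) = 1/5.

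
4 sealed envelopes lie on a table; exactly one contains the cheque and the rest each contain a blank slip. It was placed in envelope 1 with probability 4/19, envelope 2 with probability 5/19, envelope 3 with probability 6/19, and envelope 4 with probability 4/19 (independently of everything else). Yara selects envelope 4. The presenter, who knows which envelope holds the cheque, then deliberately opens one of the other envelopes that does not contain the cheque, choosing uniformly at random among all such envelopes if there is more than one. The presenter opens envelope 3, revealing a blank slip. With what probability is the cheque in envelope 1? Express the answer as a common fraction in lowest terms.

Apply Bayes' rule, conditioning on where the cheque actually is.
If it is in envelope 1 (prior 4/19): the presenter has 2 equally likely choices, so probability 1/2; weight (4/19)·(1/2) = 2/19.
If it is in envelope 2 (prior 5/19): the presenter has 2 equally likely choices, so probability 1/2; weight (5/19)·(1/2) = 5/38.
If it is in envelope 3 (prior 6/19): the presenter opened envelope 3, so this case is ruled out; weight (6/19)·0 = 0.
If it is in envelope 4 (prior 4/19): the presenter has 3 equally likely choices, so probability 1/3; weight (4/19)·(1/3) = 4/57.
The weights sum to 35/114.
So P(the cheque in envelope 1 | the presenter opened envelope 3) = (2/19) / (35/114) = 12/35.

12/35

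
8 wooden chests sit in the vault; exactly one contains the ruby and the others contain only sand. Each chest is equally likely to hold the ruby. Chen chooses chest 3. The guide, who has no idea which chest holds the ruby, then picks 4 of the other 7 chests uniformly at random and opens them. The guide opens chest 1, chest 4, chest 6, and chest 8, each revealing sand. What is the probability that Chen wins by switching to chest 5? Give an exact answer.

1/4

Condition on the true location of the ruby.
If it is in any of chests 1, 4, 6, and 8 (prior 1/8 each): that chest was opened and seen not to hold the prize — ruled out; weight (1/8)·0 = 0 each.
If it is in any of chests 2, 3, 5, and 7 (prior 1/8 each): the guide picks exactly this set with probability 1/35 regardless, and none is the prize; weight (1/8)·(1/35) = 1/280 each.
The weights sum to 1/70.
So P(the ruby in chest 5 | the guide opened chest 1, chest 4, chest 6, and chest 8) = (1/280) / (1/70) = 1/4.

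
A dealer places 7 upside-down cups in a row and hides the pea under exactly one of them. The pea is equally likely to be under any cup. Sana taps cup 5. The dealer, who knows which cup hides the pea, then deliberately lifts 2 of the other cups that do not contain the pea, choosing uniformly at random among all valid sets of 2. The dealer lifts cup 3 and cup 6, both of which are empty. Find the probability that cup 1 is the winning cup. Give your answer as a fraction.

3/14

Apply Bayes' rule, conditioning on where the pea actually is.
If it is under any of cups 1, 2, 4, and 7 (prior 1/7 each): the dealer has 10 equally likely choices, so probability 1/10; weight (1/7)·(1/10) = 1/70 each.
If it is under either of cups 3 and 6 (prior 1/7 each): that cup was opened and seen not to hold the prize — ruled out; weight (1/7)·0 = 0 each.
If it is under cup 5 (prior 1/7): the dealer has 15 equally likely choices, so probability 1/15; weight (1/7)·(1/15) = 1/105.
The weights sum to 1/15.
So P(the pea under cup 1 | the dealer opened cup 3 and cup 6) = (1/70) / (1/15) = 3/14.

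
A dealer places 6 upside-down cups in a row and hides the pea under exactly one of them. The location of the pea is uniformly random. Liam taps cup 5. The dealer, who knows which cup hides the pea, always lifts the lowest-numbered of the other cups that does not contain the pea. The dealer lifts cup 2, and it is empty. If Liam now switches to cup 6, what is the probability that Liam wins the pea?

0

Apply Bayes' rule, conditioning on where the pea actually is.
If it is under cup 1 (prior 1/6): cup 2 is the lowest-numbered option available, probability 1; weight (1/6)·1 = 1/6.
If it is under cup 2 (prior 1/6): the dealer opened cup 2, so this case is ruled out; weight (1/6)·0 = 0.
If it is under any of cups 3, 4, 5, and 6 (prior 1/6 each): the dealer would have opened cup 1 instead, probability 0; weight (1/6)·0 = 0 each.
The weights sum to 1/6.
So P(the pea under cup 6 | the dealer opened cup 2) = 0 / (1/6) = 0.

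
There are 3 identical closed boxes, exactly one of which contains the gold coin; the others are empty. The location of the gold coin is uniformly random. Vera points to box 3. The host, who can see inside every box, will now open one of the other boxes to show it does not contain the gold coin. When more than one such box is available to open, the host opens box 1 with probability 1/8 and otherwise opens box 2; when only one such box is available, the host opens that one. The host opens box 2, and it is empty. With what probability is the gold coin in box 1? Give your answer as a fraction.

8/15

Apply Bayes' rule, conditioning on where the gold coin actually is.
If it is in box 1 (prior 1/3): only box 2 is available, probability 1; weight (1/3)·1 = 1/3.
If it is in box 2 (prior 1/3): the host opened box 2, so this case is ruled out; weight (1/3)·0 = 0.
If it is in box 3 (prior 1/3): box 1 is available but not opened, probability 7/8; weight (1/3)·(7/8) = 7/24.
The weights sum to 5/8.
So P(the gold coin in box 1 | the host opened box 2) = (1/3) / (5/8) = 8/15.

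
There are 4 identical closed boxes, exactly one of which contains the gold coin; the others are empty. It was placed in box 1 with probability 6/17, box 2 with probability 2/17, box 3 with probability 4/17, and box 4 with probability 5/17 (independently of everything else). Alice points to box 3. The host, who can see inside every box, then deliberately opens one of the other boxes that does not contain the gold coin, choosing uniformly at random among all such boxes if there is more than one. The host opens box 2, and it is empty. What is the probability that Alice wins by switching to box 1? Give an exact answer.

18/41

Condition on the true location of the gold coin.
If it is in box 1 (prior 6/17): the host has 2 equally likely choices, so probability 1/2; weight (6/17)·(1/2) = 3/17.
If it is in box 2 (prior 2/17): the host opened box 2, so this case is ruled out; weight (2/17)·0 = 0.
If it is in box 3 (prior 4/17): the host has 3 equally likely choices, so probability 1/3; weight (4/17)·(1/3) = 4/51.
If it is in box 4 (prior 5/17): the host has 2 equally likely choices, so probability 1/2; weight (5/17)·(1/2) = 5/34.
The weights sum to 41/102.
So P(the gold coin in box 1 | the host opened box 2) = (3/17) / (41/102) = 18/41.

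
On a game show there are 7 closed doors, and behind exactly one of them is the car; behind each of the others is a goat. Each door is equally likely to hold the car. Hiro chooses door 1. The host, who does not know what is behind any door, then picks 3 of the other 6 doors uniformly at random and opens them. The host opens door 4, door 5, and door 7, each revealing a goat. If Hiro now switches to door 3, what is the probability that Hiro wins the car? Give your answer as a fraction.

Condition on the true location of the car.
If it is behind any of doors 1, 2, 3, and 6 (prior 1/7 each): the host picks exactly this set with probability 1/20 regardless, and none is the prize; weight (1/7)·(1/20) = 1/140 each.
If it is behind any of doors 4, 5, and 7 (prior 1/7 each): that door was opened and seen not to hold the prize — ruled out; weight (1/7)·0 = 0 each.
The weights sum to 1/35.
So P(the car behind door 3 | the host opened door 4, door 5, and door 7) = (1/140) / (1/35) = 1/4.

1/4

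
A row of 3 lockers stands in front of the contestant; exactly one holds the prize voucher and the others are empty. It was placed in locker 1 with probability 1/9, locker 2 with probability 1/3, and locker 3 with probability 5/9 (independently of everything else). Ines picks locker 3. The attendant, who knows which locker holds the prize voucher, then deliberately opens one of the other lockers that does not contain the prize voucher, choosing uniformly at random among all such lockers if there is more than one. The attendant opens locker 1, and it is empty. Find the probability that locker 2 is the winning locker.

Apply Bayes' rule, conditioning on where the prize voucher actually is.
If it is in locker 1 (prior 1/9): the attendant opened locker 1, so this case is ruled out; weight (1/9)·0 = 0.
If it is in locker 2 (prior 1/3): the attendant has no choice, probability 1; weight (1/3)·1 = 1/3.
If it is in locker 3 (prior 5/9): the attendant has 2 equally likely choices, so probability 1/2; weight (5/9)·(1/2) = 5/18.
The weights sum to 11/18.
So P(the prize voucher in locker 2 | the attendant opened locker 1) = (1/3) / (11/18) = 6/11.

6/11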